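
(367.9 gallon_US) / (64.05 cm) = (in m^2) 2.174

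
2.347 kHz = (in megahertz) 0.002347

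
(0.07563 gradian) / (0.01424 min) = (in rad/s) 0.00139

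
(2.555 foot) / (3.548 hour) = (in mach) 1.791e-07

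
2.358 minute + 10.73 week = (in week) 10.73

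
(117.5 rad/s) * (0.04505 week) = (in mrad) 3.201e+09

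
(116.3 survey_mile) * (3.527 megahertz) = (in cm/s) 6.601e+13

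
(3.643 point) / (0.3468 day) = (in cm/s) 4.289e-06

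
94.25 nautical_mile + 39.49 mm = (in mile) 108.5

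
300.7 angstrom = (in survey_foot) 9.865e-08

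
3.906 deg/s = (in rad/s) 0.06817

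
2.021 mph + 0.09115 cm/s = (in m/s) 0.9044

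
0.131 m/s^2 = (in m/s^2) 0.131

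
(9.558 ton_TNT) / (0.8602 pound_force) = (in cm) 1.045e+12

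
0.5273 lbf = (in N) 2.346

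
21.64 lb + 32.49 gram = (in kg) 9.848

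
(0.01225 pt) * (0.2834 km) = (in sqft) 0.01318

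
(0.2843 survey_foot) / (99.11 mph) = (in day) 2.264e-08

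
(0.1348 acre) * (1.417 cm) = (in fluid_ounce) 2.614e+05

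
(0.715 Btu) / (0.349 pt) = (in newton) 6.127e+06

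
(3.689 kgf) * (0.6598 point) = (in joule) 0.008421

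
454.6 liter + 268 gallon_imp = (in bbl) 10.52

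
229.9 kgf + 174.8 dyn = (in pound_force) 506.8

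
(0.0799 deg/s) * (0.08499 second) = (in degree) 0.006791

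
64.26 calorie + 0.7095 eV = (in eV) 1.678e+21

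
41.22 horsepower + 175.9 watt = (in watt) 3.091e+04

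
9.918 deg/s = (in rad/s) 0.1731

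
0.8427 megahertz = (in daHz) 8.427e+04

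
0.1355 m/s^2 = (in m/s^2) 0.1355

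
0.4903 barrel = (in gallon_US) 20.59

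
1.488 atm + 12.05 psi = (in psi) 33.92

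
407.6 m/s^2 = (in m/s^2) 407.6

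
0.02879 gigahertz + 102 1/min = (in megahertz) 28.79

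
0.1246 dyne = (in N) 1.246e-06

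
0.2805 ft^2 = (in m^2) 0.02606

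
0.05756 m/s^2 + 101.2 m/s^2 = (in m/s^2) 101.3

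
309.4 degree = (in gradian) 343.8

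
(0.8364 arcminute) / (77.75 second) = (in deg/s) 0.0001793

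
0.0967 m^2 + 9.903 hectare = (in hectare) 9.903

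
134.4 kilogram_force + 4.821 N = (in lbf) 297.4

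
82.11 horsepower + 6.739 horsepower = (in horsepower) 88.85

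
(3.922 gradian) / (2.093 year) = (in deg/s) 5.348e-08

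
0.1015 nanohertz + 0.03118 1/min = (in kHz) 5.197e-07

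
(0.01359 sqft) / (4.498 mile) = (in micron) 0.1744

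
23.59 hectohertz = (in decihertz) 2.359e+04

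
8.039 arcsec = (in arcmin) 0.134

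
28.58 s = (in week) 4.726e-05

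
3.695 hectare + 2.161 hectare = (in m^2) 5.856e+04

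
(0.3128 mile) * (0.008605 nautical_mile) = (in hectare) 0.8022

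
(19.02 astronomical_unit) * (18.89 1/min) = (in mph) 2.004e+12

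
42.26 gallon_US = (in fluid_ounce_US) 5409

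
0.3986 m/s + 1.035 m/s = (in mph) 3.207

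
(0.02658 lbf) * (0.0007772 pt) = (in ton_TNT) 7.748e-18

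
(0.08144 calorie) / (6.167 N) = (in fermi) 5.525e+13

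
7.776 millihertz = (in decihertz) 0.07776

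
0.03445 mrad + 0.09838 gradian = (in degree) 0.09052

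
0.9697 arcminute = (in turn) 4.489e-05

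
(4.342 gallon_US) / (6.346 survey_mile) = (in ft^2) 1.732e-05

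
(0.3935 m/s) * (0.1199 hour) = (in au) 1.135e-09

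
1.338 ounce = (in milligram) 3.793e+04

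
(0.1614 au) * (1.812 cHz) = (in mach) 1.285e+06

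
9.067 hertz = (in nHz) 9.067e+09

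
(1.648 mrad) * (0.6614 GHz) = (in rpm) 1.041e+07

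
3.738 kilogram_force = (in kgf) 3.738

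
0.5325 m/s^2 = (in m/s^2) 0.5325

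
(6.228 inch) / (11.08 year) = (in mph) 1.013e-09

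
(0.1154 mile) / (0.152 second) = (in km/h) 4399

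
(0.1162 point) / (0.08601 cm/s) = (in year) 1.511e-09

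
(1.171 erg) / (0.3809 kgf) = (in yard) 3.428e-08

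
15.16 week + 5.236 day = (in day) 111.4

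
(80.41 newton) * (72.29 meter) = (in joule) 5813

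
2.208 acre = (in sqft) 9.618e+04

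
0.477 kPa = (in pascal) 477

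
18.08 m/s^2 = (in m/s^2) 18.08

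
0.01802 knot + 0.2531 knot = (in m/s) 0.1395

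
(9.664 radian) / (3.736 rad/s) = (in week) 4.277e-06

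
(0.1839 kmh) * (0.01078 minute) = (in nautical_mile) 1.784e-05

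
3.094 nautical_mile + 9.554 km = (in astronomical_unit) 1.022e-07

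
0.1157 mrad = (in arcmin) 0.3977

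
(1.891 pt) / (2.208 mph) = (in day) 7.822e-09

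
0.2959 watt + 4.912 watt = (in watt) 5.208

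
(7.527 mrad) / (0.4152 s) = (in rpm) 0.1731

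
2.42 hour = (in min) 145.2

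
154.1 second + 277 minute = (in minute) 279.6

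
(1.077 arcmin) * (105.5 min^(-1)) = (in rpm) 0.00526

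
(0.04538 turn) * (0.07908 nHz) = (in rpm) 2.153e-10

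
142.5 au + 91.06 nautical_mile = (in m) 2.132e+13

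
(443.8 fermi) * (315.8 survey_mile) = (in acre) 5.574e-11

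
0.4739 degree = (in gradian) 0.5266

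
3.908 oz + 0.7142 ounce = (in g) 131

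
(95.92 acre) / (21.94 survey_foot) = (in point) 1.645e+08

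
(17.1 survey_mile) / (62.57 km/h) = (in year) 5.021e-05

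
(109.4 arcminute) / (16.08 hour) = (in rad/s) 5.497e-07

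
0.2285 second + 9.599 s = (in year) 3.116e-07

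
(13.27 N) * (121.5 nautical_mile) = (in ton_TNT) 0.0007137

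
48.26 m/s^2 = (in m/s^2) 48.26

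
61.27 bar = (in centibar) 6127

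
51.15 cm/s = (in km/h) 1.841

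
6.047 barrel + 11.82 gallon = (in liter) 1006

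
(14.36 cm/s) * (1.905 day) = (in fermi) 2.364e+19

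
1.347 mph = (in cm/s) 60.22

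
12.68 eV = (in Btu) 1.926e-21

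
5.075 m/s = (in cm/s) 507.5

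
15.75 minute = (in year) 2.997e-05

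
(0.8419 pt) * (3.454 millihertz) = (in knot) 1.994e-06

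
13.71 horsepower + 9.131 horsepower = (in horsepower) 22.84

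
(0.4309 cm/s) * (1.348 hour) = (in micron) 2.091e+07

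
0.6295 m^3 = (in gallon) 166.3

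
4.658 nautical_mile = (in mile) 5.36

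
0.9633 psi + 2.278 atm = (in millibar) 2375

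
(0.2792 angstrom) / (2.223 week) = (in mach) 6.099e-20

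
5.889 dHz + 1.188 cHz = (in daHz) 0.06008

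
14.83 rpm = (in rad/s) 1.553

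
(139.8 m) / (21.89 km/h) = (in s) 22.99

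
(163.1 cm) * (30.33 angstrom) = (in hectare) 4.947e-13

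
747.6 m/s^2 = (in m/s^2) 747.6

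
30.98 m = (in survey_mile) 0.01925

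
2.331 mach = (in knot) 1543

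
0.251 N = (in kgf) 0.02559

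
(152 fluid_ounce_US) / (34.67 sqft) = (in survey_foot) 0.004579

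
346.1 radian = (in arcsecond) 7.139e+07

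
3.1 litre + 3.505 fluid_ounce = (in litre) 3.204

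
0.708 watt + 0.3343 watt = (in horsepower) 0.001398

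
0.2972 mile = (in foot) 1569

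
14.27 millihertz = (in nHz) 1.427e+07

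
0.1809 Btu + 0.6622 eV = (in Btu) 0.1809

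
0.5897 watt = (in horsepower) 0.0007908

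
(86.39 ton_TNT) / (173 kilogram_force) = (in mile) 1.324e+05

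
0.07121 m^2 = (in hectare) 7.121e-06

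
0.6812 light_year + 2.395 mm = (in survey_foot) 2.114e+16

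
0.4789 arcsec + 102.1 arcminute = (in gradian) 1.891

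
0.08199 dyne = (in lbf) 1.843e-07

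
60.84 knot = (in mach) 0.09192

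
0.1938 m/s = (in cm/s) 19.38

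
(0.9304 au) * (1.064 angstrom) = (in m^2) 14.81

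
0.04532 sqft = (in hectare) 4.21e-07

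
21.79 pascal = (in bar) 0.0002179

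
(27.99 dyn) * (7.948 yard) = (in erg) 2.034e+04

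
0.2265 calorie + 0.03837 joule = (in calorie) 0.2357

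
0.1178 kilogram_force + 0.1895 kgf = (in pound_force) 0.6775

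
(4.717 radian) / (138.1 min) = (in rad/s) 0.0005693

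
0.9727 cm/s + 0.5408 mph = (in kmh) 0.9054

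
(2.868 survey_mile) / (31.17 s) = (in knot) 287.8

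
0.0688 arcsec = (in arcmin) 0.001147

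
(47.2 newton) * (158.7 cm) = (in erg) 7.491e+08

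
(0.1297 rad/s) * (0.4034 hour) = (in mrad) 1.884e+05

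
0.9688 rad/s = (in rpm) 9.251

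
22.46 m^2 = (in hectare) 0.002246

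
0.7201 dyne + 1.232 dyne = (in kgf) 1.991e-06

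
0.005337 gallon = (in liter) 0.0202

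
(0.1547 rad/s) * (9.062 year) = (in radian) 4.421e+07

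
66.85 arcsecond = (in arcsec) 66.85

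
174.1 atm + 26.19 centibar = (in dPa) 1.767e+08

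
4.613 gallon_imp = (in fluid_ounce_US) 709.1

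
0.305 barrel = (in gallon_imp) 10.67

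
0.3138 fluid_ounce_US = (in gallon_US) 0.002452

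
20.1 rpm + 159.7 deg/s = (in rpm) 46.72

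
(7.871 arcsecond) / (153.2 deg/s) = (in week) 2.36e-11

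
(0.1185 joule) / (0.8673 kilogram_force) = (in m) 0.01393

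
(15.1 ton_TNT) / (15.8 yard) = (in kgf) 4.459e+08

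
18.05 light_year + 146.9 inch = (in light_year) 18.05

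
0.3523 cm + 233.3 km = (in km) 233.3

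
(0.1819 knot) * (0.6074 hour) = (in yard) 223.8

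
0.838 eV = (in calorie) 3.209e-20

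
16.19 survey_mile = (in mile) 16.19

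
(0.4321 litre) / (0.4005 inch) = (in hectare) 4.248e-06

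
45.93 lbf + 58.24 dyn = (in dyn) 2.043e+07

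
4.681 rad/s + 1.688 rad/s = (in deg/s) 364.9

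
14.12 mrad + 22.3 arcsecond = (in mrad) 14.23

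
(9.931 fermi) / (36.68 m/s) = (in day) 3.134e-21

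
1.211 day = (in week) 0.173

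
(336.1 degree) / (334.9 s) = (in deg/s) 1.004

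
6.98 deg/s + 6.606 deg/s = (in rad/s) 0.2371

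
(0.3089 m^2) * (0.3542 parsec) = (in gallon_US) 8.919e+17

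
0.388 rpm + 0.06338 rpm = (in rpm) 0.4514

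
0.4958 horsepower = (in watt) 369.7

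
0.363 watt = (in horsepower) 0.0004868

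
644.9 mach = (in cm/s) 2.196e+07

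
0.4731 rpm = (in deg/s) 2.839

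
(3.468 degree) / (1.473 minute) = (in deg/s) 0.03924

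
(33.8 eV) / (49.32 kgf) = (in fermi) 1.12e-05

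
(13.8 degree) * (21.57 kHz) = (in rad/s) 5195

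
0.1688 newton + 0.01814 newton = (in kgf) 0.01906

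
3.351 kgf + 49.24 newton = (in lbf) 18.46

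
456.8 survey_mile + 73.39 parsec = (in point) 6.419e+21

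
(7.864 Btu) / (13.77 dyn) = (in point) 1.708e+11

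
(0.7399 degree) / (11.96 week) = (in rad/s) 1.785e-09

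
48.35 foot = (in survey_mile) 0.009157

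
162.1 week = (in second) 9.804e+07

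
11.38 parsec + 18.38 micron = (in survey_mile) 2.182e+14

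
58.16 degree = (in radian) 1.015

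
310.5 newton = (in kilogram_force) 31.66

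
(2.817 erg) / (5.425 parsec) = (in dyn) 1.683e-19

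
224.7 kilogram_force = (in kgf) 224.7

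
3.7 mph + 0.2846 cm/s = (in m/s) 1.657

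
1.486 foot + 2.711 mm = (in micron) 4.556e+05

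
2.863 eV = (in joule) 4.587e-19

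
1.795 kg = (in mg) 1.795e+06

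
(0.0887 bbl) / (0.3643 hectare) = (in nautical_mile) 2.09e-09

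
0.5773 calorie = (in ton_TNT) 5.773e-10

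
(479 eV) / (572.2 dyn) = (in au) 8.965e-26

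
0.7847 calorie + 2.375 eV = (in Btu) 0.003112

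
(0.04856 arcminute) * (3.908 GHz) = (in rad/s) 5.52e+04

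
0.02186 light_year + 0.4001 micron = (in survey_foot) 6.785e+14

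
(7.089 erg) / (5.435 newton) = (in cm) 1.304e-05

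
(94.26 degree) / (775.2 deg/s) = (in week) 2.01e-07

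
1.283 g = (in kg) 0.001283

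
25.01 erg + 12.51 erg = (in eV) 2.342e+13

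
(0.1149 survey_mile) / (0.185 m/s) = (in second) 999.5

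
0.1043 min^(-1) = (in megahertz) 1.738e-09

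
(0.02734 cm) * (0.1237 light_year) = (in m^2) 3.2e+11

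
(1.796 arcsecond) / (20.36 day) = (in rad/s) 4.95e-12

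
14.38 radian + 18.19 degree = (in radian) 14.7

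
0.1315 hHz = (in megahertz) 1.315e-05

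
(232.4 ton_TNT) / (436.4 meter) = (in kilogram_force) 2.272e+08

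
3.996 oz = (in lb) 0.2497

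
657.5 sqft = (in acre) 0.01509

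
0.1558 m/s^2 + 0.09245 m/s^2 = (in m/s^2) 0.2482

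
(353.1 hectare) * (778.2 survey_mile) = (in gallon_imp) 9.727e+14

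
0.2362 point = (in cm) 0.008333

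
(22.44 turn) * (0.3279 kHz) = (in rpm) 4.415e+05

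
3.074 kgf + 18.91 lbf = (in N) 114.3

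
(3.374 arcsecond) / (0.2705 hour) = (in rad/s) 1.68e-08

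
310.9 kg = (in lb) 685.4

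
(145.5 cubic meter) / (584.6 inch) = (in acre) 0.002421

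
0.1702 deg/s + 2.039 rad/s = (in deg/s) 117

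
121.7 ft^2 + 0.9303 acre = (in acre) 0.9331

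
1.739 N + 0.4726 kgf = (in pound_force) 1.433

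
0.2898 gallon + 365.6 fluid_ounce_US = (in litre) 11.91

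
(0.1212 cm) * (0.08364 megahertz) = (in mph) 226.8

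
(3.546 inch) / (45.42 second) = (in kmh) 0.007139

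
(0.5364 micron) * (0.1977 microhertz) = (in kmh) 3.818e-13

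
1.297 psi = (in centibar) 8.943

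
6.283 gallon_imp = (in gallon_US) 7.546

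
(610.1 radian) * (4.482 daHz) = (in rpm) 2.611e+05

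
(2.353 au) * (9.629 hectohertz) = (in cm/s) 3.389e+16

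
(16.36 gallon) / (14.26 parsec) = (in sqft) 1.515e-18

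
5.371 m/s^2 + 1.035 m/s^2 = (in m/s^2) 6.406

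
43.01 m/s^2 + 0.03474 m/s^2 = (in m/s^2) 43.04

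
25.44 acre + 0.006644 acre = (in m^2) 1.03e+05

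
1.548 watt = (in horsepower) 0.002076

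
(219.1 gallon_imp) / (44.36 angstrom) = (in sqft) 2.417e+09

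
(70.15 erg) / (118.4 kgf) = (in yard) 6.607e-09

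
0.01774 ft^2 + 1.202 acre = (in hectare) 0.4864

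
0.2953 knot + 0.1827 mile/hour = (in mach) 0.000686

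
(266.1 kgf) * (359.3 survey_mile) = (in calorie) 3.606e+08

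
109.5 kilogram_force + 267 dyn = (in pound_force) 241.4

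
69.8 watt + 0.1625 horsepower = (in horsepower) 0.2561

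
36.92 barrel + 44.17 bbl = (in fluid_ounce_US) 4.359e+05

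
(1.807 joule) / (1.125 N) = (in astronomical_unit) 1.074e-11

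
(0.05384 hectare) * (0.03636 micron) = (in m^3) 1.958e-05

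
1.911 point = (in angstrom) 6.742e+06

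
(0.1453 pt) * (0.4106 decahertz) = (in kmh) 0.0007577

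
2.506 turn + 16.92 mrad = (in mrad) 1.576e+04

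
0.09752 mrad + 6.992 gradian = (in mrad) 109.9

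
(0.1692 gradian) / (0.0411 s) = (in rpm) 0.6175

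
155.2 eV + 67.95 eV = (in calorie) 8.545e-18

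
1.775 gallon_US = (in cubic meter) 0.006719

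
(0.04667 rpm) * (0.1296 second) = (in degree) 0.03629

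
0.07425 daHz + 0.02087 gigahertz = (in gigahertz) 0.02087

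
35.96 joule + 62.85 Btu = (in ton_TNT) 1.586e-05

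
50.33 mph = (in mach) 0.06608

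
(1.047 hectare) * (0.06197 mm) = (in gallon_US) 171.4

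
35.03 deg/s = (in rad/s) 0.6114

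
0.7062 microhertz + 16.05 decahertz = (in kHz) 0.1605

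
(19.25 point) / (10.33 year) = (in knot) 4.052e-11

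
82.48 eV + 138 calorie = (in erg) 5.774e+09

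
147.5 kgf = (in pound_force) 325.2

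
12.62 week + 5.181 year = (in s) 1.71e+08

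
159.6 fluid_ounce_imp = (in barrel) 0.02852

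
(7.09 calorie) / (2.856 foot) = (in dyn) 3.408e+06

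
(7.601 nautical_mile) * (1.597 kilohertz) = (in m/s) 2.248e+07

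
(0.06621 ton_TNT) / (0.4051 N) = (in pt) 1.938e+12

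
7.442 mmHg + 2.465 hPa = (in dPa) 1.239e+04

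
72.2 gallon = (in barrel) 1.719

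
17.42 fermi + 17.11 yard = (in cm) 1565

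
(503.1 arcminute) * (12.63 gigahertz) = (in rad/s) 1.848e+09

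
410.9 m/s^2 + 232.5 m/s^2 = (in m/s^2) 643.4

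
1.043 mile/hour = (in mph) 1.043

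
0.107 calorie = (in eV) 2.794e+18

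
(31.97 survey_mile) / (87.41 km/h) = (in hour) 0.5886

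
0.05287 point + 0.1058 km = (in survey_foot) 347.1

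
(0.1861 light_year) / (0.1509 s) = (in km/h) 4.2e+16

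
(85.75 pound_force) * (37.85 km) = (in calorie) 3.451e+06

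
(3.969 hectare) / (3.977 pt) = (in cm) 2.829e+09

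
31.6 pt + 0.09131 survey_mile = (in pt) 4.166e+05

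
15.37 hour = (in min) 922.2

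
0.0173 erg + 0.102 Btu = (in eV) 6.717e+20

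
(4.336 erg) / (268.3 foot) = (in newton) 5.302e-09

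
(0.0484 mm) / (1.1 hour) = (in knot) 2.376e-08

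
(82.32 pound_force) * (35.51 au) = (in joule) 1.945e+15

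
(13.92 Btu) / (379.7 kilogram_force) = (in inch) 155.3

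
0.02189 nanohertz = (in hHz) 2.189e-13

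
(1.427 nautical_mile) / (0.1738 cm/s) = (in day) 17.6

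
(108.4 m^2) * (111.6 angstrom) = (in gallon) 0.0003196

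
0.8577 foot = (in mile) 0.0001624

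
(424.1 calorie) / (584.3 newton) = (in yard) 3.321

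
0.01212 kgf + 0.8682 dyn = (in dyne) 1.189e+04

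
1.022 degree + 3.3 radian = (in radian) 3.318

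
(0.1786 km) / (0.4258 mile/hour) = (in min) 15.64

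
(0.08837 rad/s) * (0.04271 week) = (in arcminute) 7.847e+06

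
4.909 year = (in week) 256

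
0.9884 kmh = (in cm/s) 27.46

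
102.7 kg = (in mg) 1.027e+08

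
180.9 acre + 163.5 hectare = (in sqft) 2.548e+07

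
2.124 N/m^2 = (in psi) 0.0003081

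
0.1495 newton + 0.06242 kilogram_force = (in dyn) 7.616e+04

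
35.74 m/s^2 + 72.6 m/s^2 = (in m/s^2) 108.3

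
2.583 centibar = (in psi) 0.3746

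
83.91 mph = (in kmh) 135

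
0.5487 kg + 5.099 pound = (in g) 2862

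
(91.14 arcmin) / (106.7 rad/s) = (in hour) 6.902e-08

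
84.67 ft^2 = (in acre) 0.001944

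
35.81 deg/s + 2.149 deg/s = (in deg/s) 37.96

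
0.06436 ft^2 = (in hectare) 5.979e-07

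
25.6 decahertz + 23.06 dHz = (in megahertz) 0.0002583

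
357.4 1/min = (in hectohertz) 0.05957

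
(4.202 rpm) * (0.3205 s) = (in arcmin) 484.8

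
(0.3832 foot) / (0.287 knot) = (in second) 0.7911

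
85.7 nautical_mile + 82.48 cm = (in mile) 98.62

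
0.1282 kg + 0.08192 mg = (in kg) 0.1282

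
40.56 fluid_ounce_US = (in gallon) 0.3169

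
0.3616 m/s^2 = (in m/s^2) 0.3616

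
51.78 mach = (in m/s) 1.763e+04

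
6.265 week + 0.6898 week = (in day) 48.68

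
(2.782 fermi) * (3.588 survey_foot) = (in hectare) 3.042e-19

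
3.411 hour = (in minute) 204.7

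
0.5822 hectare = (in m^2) 5822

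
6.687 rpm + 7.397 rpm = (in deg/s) 84.5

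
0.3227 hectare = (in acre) 0.7974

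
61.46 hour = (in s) 2.213e+05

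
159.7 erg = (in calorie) 3.817e-06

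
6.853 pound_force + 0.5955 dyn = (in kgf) 3.108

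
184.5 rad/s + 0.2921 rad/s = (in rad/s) 184.8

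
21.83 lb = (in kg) 9.902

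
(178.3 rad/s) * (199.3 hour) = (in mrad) 1.279e+11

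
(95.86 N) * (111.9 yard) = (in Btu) 9.297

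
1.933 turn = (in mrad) 1.215e+04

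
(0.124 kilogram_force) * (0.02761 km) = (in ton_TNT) 8.024e-09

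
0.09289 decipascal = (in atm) 9.168e-08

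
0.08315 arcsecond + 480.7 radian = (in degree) 2.754e+04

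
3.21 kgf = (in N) 31.48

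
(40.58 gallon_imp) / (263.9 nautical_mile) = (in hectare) 3.775e-11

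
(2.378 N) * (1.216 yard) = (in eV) 1.65e+19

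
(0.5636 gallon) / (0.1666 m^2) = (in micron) 1.281e+04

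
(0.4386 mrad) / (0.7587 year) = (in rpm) 1.751e-10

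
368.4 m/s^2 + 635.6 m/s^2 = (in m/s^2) 1004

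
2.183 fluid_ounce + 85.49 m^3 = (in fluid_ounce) 2.891e+06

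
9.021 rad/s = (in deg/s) 516.9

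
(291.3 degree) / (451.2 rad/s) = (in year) 3.573e-10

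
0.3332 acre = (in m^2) 1348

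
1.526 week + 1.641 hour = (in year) 0.02945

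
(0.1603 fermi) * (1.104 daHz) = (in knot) 3.44e-15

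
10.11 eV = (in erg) 1.62e-11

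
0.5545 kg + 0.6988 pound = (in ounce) 30.74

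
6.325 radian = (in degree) 362.4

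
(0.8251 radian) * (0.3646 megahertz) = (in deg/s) 1.724e+07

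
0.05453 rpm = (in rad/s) 0.00571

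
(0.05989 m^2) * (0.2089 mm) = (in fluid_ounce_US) 0.423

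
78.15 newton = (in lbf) 17.57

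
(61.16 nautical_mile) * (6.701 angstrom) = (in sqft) 0.000817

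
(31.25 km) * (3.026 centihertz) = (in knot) 1838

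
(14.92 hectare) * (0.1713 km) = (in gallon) 6.752e+09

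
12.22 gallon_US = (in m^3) 0.04626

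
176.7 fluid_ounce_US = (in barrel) 0.03287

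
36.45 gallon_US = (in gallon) 36.45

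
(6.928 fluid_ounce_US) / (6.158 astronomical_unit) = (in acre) 5.496e-20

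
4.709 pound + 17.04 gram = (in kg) 2.153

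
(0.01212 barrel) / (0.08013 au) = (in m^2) 1.607e-13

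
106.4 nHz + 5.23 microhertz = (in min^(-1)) 0.0003202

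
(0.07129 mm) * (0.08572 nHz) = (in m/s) 6.111e-15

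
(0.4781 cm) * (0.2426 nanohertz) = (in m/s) 1.16e-12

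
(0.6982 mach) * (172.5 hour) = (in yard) 1.615e+08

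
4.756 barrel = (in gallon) 199.8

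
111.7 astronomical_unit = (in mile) 1.038e+10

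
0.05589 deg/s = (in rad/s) 0.0009755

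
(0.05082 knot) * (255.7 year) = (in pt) 5.976e+11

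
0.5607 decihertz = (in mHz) 56.07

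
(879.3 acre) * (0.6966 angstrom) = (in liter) 0.2479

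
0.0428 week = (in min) 431.4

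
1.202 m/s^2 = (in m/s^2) 1.202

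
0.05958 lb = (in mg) 2.703e+04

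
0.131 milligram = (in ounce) 4.621e-06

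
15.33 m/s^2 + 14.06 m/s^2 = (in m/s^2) 29.39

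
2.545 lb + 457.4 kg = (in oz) 1.618e+04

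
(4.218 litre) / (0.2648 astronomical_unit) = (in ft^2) 1.146e-12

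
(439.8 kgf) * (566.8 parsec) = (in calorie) 1.803e+22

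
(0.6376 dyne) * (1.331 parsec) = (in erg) 2.619e+18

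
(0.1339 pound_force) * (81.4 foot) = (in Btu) 0.01401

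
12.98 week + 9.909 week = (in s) 1.384e+07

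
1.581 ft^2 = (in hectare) 1.469e-05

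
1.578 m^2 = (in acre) 0.0003899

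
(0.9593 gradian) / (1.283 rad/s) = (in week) 1.942e-08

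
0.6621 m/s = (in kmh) 2.384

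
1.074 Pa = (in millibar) 0.01074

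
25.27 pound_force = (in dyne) 1.124e+07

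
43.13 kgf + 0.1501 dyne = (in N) 423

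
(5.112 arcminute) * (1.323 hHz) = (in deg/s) 11.27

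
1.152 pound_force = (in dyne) 5.124e+05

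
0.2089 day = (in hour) 5.014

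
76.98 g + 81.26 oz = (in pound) 5.248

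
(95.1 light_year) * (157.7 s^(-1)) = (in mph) 3.174e+20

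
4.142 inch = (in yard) 0.1151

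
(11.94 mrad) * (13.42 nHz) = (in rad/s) 1.602e-10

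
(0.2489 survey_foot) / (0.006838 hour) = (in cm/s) 0.3082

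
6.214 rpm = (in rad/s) 0.6507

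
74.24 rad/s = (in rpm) 708.9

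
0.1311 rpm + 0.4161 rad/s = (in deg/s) 24.63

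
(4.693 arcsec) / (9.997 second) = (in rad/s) 2.276e-06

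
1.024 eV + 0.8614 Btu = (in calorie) 217.2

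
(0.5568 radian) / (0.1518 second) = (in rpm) 35.03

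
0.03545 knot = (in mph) 0.0408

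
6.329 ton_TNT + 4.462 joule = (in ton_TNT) 6.329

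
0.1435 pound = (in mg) 6.509e+04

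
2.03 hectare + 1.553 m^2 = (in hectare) 2.03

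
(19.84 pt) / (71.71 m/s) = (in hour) 2.711e-08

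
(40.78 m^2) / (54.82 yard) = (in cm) 81.35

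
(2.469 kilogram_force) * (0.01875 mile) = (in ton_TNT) 1.746e-07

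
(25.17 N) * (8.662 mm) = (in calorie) 0.05211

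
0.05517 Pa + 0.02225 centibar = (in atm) 0.0002201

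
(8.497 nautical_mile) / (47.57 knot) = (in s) 643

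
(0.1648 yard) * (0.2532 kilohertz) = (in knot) 74.17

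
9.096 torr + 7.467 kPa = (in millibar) 86.8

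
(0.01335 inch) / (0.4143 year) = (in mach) 7.622e-14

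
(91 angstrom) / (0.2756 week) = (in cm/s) 5.459e-12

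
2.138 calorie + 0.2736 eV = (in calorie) 2.138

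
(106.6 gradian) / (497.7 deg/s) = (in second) 0.1928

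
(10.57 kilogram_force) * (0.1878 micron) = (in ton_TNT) 4.653e-15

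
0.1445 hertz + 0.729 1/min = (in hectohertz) 0.001566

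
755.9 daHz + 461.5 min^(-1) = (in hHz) 75.67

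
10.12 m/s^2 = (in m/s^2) 10.12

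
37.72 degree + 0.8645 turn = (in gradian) 387.7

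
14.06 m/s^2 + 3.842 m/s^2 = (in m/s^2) 17.9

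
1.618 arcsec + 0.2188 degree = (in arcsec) 789.3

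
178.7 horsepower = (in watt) 1.333e+05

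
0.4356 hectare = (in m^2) 4356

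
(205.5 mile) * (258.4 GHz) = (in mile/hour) 1.912e+17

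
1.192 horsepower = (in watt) 888.9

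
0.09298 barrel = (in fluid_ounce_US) 499.9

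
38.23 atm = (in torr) 2.905e+04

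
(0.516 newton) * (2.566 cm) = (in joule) 0.01324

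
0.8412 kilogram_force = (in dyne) 8.249e+05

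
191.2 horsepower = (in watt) 1.426e+05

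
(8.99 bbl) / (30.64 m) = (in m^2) 0.04665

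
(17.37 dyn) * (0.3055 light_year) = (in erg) 5.02e+18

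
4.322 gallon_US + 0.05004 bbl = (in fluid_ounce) 822.2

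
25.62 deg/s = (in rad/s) 0.4472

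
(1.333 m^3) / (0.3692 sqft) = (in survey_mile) 0.02415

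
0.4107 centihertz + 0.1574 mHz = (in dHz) 0.04264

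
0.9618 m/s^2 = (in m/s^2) 0.9618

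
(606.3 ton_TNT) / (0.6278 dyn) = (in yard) 4.419e+17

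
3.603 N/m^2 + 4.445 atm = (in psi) 65.32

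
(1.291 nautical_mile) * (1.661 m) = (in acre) 0.9813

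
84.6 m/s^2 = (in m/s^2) 84.6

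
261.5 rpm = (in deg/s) 1569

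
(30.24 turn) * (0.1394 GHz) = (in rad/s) 2.649e+10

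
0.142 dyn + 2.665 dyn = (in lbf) 6.31e-06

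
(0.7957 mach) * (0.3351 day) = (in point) 2.224e+10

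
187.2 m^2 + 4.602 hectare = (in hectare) 4.621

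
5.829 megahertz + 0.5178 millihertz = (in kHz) 5829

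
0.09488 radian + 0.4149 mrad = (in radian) 0.09529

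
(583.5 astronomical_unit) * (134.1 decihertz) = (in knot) 2.275e+15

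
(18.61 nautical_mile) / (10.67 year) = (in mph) 0.0002291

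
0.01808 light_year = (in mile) 1.063e+11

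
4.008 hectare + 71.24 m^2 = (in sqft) 4.322e+05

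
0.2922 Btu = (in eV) 1.924e+21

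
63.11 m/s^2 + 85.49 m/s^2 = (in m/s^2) 148.6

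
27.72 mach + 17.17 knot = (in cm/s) 9.447e+05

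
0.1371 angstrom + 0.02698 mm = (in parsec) 8.744e-22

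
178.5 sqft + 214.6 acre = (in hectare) 86.85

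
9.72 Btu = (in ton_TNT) 2.451e-06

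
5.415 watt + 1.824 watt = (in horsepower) 0.009708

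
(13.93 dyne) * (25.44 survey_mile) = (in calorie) 1.363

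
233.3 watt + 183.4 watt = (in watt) 416.7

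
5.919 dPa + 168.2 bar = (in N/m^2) 1.682e+07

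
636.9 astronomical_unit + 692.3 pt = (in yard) 1.042e+14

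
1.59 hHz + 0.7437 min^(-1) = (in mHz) 1.59e+05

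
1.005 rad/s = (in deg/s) 57.58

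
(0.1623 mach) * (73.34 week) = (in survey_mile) 1.523e+06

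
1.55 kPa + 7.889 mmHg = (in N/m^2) 2602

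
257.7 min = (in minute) 257.7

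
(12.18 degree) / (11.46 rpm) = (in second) 0.1771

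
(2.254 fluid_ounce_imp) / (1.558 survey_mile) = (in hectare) 2.554e-12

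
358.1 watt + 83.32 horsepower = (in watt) 6.249e+04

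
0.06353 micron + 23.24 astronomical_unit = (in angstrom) 3.477e+22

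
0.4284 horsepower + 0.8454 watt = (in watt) 320.3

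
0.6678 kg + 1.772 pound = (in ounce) 51.91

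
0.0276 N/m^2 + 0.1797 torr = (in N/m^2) 23.99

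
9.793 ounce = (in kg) 0.2776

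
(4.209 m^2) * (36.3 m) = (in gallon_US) 4.036e+04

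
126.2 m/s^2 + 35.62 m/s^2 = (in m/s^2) 161.8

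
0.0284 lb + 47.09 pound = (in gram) 2.137e+04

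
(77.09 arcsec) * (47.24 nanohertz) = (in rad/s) 1.766e-11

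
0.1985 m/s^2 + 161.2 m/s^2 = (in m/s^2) 161.4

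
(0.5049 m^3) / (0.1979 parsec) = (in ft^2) 8.9e-16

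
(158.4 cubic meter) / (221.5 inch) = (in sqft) 303.1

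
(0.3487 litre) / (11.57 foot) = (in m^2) 9.888e-05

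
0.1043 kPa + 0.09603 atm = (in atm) 0.09706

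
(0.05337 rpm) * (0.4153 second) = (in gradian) 0.1478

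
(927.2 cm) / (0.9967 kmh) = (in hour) 0.009303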